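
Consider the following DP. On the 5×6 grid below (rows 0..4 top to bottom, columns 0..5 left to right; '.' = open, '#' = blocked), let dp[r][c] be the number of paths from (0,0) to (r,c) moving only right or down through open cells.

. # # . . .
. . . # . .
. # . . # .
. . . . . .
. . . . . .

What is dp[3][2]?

2

r\c   0   1   2   3   4   5
  0   1   0   0   0   0   0
  1   1   1   1   0   0   0
  2   1   0   1   1   0   0
  3   1   1   2   3   3   3
  4   1   2   4   7  10  13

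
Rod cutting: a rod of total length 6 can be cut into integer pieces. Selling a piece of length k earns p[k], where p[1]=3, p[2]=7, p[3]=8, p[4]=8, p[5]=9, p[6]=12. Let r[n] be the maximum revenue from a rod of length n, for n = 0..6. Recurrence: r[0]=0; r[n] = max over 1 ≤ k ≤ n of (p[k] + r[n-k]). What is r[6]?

21

   n    0    1    2    3    4    5    6
r[n]    0    3    7   10   14   17   21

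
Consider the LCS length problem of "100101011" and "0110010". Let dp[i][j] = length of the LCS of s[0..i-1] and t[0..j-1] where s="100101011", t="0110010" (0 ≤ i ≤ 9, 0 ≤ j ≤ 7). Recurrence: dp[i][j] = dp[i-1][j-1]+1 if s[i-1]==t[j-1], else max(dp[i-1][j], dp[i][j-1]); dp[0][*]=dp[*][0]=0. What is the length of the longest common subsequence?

   ''  0  1  1  0  0  1  0
''  0  0  0  0  0  0  0  0
 1  0  0  1  1  1  1  1  1
 0  0  1  1  1  2  2  2  2
 0  0  1  1  1  2  3  3  3
 1  0  1  2  2  2  3  4  4
 0  0  1  2  2  3  3  4  5
 1  0  1  2  3  3  3  4  5
 0  0  1  2  3  4  4  4  5
 1  0  1  2  3  4  4  5  5
 1  0  1  2  3  4  4  5  5

5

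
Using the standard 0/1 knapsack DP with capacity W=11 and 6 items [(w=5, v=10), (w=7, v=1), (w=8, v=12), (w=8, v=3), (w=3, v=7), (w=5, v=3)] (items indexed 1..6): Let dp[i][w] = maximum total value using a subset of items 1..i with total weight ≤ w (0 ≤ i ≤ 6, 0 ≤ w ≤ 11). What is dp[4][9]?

i\w   0   1   2   3   4   5   6   7   8   9  10  11
  0   0   0   0   0   0   0   0   0   0   0   0   0
  1   0   0   0   0   0  10  10  10  10  10  10  10
  2   0   0   0   0   0  10  10  10  10  10  10  10
  3   0   0   0   0   0  10  10  10  12  12  12  12
  4   0   0   0   0   0  10  10  10  12  12  12  12
  5   0   0   0   7   7  10  10  10  17  17  17  19
  6   0   0   0   7   7  10  10  10  17  17  17  19

12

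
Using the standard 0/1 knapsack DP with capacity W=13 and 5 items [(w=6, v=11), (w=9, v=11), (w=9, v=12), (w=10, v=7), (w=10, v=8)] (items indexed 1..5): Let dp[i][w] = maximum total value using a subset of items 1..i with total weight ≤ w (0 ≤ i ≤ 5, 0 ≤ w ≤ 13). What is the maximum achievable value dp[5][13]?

i\w   0   1   2   3   4   5   6   7   8   9  10  11  12  13
  0   0   0   0   0   0   0   0   0   0   0   0   0   0   0
  1   0   0   0   0   0   0  11  11  11  11  11  11  11  11
  2   0   0   0   0   0   0  11  11  11  11  11  11  11  11
  3   0   0   0   0   0   0  11  11  11  12  12  12  12  12
  4   0   0   0   0   0   0  11  11  11  12  12  12  12  12
  5   0   0   0   0   0   0  11  11  11  12  12  12  12  12

12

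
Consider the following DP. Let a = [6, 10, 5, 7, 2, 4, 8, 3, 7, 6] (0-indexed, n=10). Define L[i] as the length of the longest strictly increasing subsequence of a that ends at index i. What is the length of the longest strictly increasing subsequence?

3

   i    0    1    2    3    4    5    6    7    8    9
a[i]    6   10    5    7    2    4    8    3    7    6
L[i]    1    2    1    2    1    2    3    2    3    3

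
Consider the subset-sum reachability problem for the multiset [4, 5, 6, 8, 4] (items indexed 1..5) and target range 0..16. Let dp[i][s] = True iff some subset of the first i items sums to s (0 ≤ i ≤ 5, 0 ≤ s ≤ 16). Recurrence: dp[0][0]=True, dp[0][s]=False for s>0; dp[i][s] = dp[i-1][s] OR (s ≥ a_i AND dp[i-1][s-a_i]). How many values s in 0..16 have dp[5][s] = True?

i\s   0   1   2   3   4   5   6   7   8   9  10  11  12  13  14  15  16
  0   T   F   F   F   F   F   F   F   F   F   F   F   F   F   F   F   F
  1   T   F   F   F   T   F   F   F   F   F   F   F   F   F   F   F   F
  2   T   F   F   F   T   T   F   F   F   T   F   F   F   F   F   F   F
  3   T   F   F   F   T   T   T   F   F   T   T   T   F   F   F   T   F
  4   T   F   F   F   T   T   T   F   T   T   T   T   T   T   T   T   F
  5   T   F   F   F   T   T   T   F   T   T   T   T   T   T   T   T   T

13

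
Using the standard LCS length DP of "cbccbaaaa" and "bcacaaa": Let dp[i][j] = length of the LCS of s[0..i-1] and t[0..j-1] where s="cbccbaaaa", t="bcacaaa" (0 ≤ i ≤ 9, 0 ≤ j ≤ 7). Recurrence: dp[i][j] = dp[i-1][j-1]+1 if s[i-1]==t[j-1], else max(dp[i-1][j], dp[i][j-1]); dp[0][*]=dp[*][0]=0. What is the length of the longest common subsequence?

6

   ''  b  c  a  c  a  a  a
''  0  0  0  0  0  0  0  0
 c  0  0  1  1  1  1  1  1
 b  0  1  1  1  1  1  1  1
 c  0  1  2  2  2  2  2  2
 c  0  1  2  2  3  3  3  3
 b  0  1  2  2  3  3  3  3
 a  0  1  2  3  3  4  4  4
 a  0  1  2  3  3  4  5  5
 a  0  1  2  3  3  4  5  6
 a  0  1  2  3  3  4  5  6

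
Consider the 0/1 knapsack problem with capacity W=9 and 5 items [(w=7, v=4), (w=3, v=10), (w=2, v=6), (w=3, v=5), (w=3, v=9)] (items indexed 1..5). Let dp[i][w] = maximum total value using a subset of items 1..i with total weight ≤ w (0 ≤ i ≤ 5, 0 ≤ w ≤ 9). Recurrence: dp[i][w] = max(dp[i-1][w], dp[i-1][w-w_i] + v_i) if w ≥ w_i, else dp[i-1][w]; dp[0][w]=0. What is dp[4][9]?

21

i\w   0   1   2   3   4   5   6   7   8   9
  0   0   0   0   0   0   0   0   0   0   0
  1   0   0   0   0   0   0   0   4   4   4
  2   0   0   0  10  10  10  10  10  10  10
  3   0   0   6  10  10  16  16  16  16  16
  4   0   0   6  10  10  16  16  16  21  21
  5   0   0   6  10  10  16  19  19  25  25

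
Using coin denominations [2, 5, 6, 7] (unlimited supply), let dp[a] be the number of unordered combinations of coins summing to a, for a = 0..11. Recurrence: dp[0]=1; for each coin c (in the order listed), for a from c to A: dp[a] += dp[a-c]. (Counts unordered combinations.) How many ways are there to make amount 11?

after  coin     0     1     2     3     4     5     6     7     8     9    10    11
          2     1     0     1     0     1     0     1     0     1     0     1     0
          5     1     0     1     0     1     1     1     1     1     1     2     1
          6     1     0     1     0     1     1     2     1     2     1     3     2
          7     1     0     1     0     1     1     2     2     2     2     3     3

3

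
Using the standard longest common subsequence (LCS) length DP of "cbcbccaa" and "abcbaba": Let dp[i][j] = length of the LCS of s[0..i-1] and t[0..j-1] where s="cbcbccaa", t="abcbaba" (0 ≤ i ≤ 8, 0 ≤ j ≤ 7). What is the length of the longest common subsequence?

   ''  a  b  c  b  a  b  a
''  0  0  0  0  0  0  0  0
 c  0  0  0  1  1  1  1  1
 b  0  0  1  1  2  2  2  2
 c  0  0  1  2  2  2  2  2
 b  0  0  1  2  3  3  3  3
 c  0  0  1  2  3  3  3  3
 c  0  0  1  2  3  3  3  3
 a  0  1  1  2  3  4  4  4
 a  0  1  1  2  3  4  4  5

5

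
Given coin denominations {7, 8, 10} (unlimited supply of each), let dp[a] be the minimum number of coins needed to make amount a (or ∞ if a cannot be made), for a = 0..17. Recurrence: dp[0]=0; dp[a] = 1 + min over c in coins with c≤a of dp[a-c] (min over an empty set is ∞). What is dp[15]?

 a  0  1  2  3  4  5  6  7  8  9 10 11 12 13 14 15 16 17
dp  0  -  -  -  -  -  -  1  1  -  1  -  -  -  2  2  2  2
(- denotes ∞ / unreachable)

2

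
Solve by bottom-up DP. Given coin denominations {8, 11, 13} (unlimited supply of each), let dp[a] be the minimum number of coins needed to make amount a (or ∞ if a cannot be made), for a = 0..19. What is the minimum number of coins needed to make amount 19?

2

 a  0  1  2  3  4  5  6  7  8  9 10 11 12 13 14 15 16 17 18 19
dp  0  -  -  -  -  -  -  -  1  -  -  1  -  1  -  -  2  -  -  2
(- denotes ∞ / unreachable)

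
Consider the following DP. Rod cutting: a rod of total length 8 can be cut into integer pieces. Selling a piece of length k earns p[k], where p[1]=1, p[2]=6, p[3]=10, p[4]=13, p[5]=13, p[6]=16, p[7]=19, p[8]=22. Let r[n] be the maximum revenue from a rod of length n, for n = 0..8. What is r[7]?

   n    0    1    2    3    4    5    6    7    8
r[n]    0    1    6   10   13   16   20   23   26

23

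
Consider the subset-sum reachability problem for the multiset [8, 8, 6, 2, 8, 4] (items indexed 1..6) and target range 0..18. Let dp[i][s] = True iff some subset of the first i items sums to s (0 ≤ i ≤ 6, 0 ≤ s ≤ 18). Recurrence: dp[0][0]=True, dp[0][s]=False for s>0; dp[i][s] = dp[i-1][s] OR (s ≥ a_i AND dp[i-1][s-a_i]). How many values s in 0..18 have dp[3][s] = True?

5

i\s   0   1   2   3   4   5   6   7   8   9  10  11  12  13  14  15  16  17  18
  0   T   F   F   F   F   F   F   F   F   F   F   F   F   F   F   F   F   F   F
  1   T   F   F   F   F   F   F   F   T   F   F   F   F   F   F   F   F   F   F
  2   T   F   F   F   F   F   F   F   T   F   F   F   F   F   F   F   T   F   F
  3   T   F   F   F   F   F   T   F   T   F   F   F   F   F   T   F   T   F   F
  4   T   F   T   F   F   F   T   F   T   F   T   F   F   F   T   F   T   F   T
  5   T   F   T   F   F   F   T   F   T   F   T   F   F   F   T   F   T   F   T
  6   T   F   T   F   T   F   T   F   T   F   T   F   T   F   T   F   T   F   T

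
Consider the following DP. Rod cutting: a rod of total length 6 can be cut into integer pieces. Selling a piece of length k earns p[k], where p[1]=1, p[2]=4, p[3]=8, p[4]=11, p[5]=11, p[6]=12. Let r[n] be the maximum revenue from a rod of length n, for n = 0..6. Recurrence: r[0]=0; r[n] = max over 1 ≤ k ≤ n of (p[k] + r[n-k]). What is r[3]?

   n    0    1    2    3    4    5    6
r[n]    0    1    4    8   11   12   16

8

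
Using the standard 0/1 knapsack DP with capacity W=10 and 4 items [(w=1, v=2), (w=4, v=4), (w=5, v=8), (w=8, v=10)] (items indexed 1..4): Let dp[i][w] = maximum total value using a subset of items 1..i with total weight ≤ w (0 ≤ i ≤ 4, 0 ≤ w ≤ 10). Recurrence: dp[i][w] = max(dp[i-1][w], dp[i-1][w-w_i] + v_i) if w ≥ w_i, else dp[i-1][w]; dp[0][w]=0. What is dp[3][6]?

i\w   0   1   2   3   4   5   6   7   8   9  10
  0   0   0   0   0   0   0   0   0   0   0   0
  1   0   2   2   2   2   2   2   2   2   2   2
  2   0   2   2   2   4   6   6   6   6   6   6
  3   0   2   2   2   4   8  10  10  10  12  14
  4   0   2   2   2   4   8  10  10  10  12  14

10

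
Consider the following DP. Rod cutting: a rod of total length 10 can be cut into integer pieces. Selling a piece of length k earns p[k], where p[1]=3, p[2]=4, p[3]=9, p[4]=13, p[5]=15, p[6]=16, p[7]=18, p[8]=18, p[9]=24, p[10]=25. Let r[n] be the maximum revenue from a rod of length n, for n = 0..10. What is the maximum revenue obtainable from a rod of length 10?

   n    0    1    2    3    4    5    6    7    8    9   10
r[n]    0    3    6    9   13   16   19   22   26   29   32

32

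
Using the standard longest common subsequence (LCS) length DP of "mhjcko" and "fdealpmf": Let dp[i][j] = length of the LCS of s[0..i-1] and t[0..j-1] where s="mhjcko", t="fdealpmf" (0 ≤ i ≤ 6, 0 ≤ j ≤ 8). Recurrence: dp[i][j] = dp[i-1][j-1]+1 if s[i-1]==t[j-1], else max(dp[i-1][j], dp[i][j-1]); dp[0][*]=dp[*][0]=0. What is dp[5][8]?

1

   ''  f  d  e  a  l  p  m  f
''  0  0  0  0  0  0  0  0  0
 m  0  0  0  0  0  0  0  1  1
 h  0  0  0  0  0  0  0  1  1
 j  0  0  0  0  0  0  0  1  1
 c  0  0  0  0  0  0  0  1  1
 k  0  0  0  0  0  0  0  1  1
 o  0  0  0  0  0  0  0  1  1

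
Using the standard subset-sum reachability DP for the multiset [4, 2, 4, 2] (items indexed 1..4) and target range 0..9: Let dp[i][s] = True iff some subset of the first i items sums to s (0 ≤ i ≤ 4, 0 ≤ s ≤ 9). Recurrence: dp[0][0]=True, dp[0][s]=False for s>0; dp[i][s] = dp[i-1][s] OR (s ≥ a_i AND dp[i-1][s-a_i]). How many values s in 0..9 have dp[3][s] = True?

i\s   0   1   2   3   4   5   6   7   8   9
  0   T   F   F   F   F   F   F   F   F   F
  1   T   F   F   F   T   F   F   F   F   F
  2   T   F   T   F   T   F   T   F   F   F
  3   T   F   T   F   T   F   T   F   T   F
  4   T   F   T   F   T   F   T   F   T   F

5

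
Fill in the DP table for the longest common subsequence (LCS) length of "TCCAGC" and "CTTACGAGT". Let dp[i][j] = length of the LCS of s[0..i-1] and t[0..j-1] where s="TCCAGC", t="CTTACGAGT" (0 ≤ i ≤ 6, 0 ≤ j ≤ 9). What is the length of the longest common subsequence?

   ''  C  T  T  A  C  G  A  G  T
''  0  0  0  0  0  0  0  0  0  0
 T  0  0  1  1  1  1  1  1  1  1
 C  0  1  1  1  1  2  2  2  2  2
 C  0  1  1  1  1  2  2  2  2  2
 A  0  1  1  1  2  2  2  3  3  3
 G  0  1  1  1  2  2  3  3  4  4
 C  0  1  1  1  2  3  3  3  4  4

4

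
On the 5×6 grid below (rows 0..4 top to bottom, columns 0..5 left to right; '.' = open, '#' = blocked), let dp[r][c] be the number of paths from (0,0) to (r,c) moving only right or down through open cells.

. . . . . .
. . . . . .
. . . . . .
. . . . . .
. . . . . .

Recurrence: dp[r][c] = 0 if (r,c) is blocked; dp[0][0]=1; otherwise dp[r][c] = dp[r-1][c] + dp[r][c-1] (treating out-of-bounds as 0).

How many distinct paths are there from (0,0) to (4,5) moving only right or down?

r\c   0   1   2   3   4   5
  0   1   1   1   1   1   1
  1   1   2   3   4   5   6
  2   1   3   6  10  15  21
  3   1   4  10  20  35  56
  4   1   5  15  35  70 126

126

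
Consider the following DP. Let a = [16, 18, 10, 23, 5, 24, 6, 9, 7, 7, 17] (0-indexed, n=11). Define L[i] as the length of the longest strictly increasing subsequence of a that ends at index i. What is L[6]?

   i    0    1    2    3    4    5    6    7    8    9   10
a[i]   16   18   10   23    5   24    6    9    7    7   17
L[i]    1    2    1    3    1    4    2    3    3    3    4

2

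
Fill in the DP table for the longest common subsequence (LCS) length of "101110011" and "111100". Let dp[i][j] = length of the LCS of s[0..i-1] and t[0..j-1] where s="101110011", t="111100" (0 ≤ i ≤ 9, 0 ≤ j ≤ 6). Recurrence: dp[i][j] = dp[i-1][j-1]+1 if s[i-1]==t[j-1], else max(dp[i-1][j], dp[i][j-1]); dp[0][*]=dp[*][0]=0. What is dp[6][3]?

3

   ''  1  1  1  1  0  0
''  0  0  0  0  0  0  0
 1  0  1  1  1  1  1  1
 0  0  1  1  1  1  2  2
 1  0  1  2  2  2  2  2
 1  0  1  2  3  3  3  3
 1  0  1  2  3  4  4  4
 0  0  1  2  3  4  5  5
 0  0  1  2  3  4  5  6
 1  0  1  2  3  4  5  6
 1  0  1  2  3  4  5  6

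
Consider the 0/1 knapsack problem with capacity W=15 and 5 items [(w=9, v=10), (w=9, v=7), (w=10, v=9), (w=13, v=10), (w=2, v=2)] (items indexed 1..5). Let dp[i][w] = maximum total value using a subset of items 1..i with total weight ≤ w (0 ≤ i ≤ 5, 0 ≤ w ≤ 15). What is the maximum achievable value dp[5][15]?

12

i\w   0   1   2   3   4   5   6   7   8   9  10  11  12  13  14  15
  0   0   0   0   0   0   0   0   0   0   0   0   0   0   0   0   0
  1   0   0   0   0   0   0   0   0   0  10  10  10  10  10  10  10
  2   0   0   0   0   0   0   0   0   0  10  10  10  10  10  10  10
  3   0   0   0   0   0   0   0   0   0  10  10  10  10  10  10  10
  4   0   0   0   0   0   0   0   0   0  10  10  10  10  10  10  10
  5   0   0   2   2   2   2   2   2   2  10  10  12  12  12  12  12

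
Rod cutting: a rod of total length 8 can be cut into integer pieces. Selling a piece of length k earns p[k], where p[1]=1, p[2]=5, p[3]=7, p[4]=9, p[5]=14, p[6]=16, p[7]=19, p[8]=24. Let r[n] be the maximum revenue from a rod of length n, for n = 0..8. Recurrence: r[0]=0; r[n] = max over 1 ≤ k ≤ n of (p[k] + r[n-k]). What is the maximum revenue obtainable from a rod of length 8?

24

   n    0    1    2    3    4    5    6    7    8
r[n]    0    1    5    7   10   14   16   19   24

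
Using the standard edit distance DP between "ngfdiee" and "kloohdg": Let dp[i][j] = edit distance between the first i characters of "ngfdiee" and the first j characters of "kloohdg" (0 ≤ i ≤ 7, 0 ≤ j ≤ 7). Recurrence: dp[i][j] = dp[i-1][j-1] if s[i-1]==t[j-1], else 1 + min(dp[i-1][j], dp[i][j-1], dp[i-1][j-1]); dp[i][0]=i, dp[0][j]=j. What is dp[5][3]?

   ''  k  l  o  o  h  d  g
''  0  1  2  3  4  5  6  7
 n  1  1  2  3  4  5  6  7
 g  2  2  2  3  4  5  6  6
 f  3  3  3  3  4  5  6  7
 d  4  4  4  4  4  5  5  6
 i  5  5  5  5  5  5  6  6
 e  6  6  6  6  6  6  6  7
 e  7  7  7  7  7  7  7  7

5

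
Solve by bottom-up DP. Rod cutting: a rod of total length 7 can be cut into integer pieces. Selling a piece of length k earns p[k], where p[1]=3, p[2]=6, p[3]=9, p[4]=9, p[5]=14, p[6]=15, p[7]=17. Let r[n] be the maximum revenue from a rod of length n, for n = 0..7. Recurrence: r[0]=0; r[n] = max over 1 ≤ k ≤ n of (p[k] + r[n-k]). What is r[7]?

   n    0    1    2    3    4    5    6    7
r[n]    0    3    6    9   12   15   18   21

21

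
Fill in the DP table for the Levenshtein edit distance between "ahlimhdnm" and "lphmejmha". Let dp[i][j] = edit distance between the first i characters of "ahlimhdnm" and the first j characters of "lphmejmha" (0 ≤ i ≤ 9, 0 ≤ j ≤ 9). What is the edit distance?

8

   ''  l  p  h  m  e  j  m  h  a
''  0  1  2  3  4  5  6  7  8  9
 a  1  1  2  3  4  5  6  7  8  8
 h  2  2  2  2  3  4  5  6  7  8
 l  3  2  3  3  3  4  5  6  7  8
 i  4  3  3  4  4  4  5  6  7  8
 m  5  4  4  4  4  5  5  5  6  7
 h  6  5  5  4  5  5  6  6  5  6
 d  7  6  6  5  5  6  6  7  6  6
 n  8  7  7  6  6  6  7  7  7  7
 m  9  8  8  7  6  7  7  7  8  8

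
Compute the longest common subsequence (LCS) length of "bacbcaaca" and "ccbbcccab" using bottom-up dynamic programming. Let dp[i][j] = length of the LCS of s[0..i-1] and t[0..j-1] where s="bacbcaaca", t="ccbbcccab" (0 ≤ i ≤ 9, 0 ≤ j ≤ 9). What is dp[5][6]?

3

   ''  c  c  b  b  c  c  c  a  b
''  0  0  0  0  0  0  0  0  0  0
 b  0  0  0  1  1  1  1  1  1  1
 a  0  0  0  1  1  1  1  1  2  2
 c  0  1  1  1  1  2  2  2  2  2
 b  0  1  1  2  2  2  2  2  2  3
 c  0  1  2  2  2  3  3  3  3  3
 a  0  1  2  2  2  3  3  3  4  4
 a  0  1  2  2  2  3  3  3  4  4
 c  0  1  2  2  2  3  4  4  4  4
 a  0  1  2  2  2  3  4  4  5  5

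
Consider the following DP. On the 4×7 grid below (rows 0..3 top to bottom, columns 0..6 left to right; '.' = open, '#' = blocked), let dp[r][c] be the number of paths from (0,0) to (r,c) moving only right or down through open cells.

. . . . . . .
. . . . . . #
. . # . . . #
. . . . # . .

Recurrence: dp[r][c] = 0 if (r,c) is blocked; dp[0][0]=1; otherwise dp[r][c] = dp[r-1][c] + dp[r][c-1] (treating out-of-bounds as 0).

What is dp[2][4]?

r\c   0   1   2   3   4   5   6
  0   1   1   1   1   1   1   1
  1   1   2   3   4   5   6   0
  2   1   3   0   4   9  15   0
  3   1   4   4   8   0  15  15

9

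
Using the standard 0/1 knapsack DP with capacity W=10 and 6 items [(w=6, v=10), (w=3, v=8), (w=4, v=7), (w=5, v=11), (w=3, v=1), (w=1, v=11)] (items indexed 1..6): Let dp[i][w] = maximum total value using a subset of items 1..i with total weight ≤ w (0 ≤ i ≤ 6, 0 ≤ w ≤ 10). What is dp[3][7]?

i\w   0   1   2   3   4   5   6   7   8   9  10
  0   0   0   0   0   0   0   0   0   0   0   0
  1   0   0   0   0   0   0  10  10  10  10  10
  2   0   0   0   8   8   8  10  10  10  18  18
  3   0   0   0   8   8   8  10  15  15  18  18
  4   0   0   0   8   8  11  11  15  19  19  19
  5   0   0   0   8   8  11  11  15  19  19  19
  6   0  11  11  11  19  19  22  22  26  30  30

15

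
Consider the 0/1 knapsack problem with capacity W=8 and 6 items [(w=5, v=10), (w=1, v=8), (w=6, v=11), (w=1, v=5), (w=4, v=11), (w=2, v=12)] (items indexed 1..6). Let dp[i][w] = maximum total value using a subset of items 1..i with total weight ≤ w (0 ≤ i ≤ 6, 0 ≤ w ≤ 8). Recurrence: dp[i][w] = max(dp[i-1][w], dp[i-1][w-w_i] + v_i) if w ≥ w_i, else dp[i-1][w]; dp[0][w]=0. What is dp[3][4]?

i\w   0   1   2   3   4   5   6   7   8
  0   0   0   0   0   0   0   0   0   0
  1   0   0   0   0   0  10  10  10  10
  2   0   8   8   8   8  10  18  18  18
  3   0   8   8   8   8  10  18  19  19
  4   0   8  13  13  13  13  18  23  24
  5   0   8  13  13  13  19  24  24  24
  6   0   8  13  20  25  25  25  31  36

8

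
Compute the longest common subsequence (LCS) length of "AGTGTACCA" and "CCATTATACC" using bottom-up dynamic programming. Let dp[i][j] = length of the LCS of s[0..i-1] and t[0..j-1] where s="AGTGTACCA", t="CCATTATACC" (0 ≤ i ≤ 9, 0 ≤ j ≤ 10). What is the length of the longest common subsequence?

6

   ''  C  C  A  T  T  A  T  A  C  C
''  0  0  0  0  0  0  0  0  0  0  0
 A  0  0  0  1  1  1  1  1  1  1  1
 G  0  0  0  1  1  1  1  1  1  1  1
 T  0  0  0  1  2  2  2  2  2  2  2
 G  0  0  0  1  2  2  2  2  2  2  2
 T  0  0  0  1  2  3  3  3  3  3  3
 A  0  0  0  1  2  3  4  4  4  4  4
 C  0  1  1  1  2  3  4  4  4  5  5
 C  0  1  2  2  2  3  4  4  4  5  6
 A  0  1  2  3  3  3  4  4  5  5  6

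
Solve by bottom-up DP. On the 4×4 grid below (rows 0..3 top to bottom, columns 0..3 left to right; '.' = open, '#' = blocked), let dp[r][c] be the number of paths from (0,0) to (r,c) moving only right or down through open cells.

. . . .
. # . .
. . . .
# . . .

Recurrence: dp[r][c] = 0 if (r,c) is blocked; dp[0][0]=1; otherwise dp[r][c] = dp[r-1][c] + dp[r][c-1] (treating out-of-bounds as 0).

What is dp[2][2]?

r\c   0   1   2   3
  0   1   1   1   1
  1   1   0   1   2
  2   1   1   2   4
  3   0   1   3   7

2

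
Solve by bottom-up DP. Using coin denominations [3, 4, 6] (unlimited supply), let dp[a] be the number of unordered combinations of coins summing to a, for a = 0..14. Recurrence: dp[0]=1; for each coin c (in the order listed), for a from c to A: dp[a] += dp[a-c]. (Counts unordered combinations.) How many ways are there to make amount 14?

2

after  coin     0     1     2     3     4     5     6     7     8     9    10    11    12    13    14
          3     1     0     0     1     0     0     1     0     0     1     0     0     1     0     0
          4     1     0     0     1     1     0     1     1     1     1     1     1     2     1     1
          6     1     0     0     1     1     0     2     1     1     2     2     1     4     2     2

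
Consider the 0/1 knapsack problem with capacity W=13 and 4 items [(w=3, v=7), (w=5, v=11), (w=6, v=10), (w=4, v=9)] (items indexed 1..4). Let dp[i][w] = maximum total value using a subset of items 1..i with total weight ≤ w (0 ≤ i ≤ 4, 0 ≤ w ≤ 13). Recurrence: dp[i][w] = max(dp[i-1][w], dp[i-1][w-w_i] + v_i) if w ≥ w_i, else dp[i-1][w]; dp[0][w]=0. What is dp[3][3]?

i\w   0   1   2   3   4   5   6   7   8   9  10  11  12  13
  0   0   0   0   0   0   0   0   0   0   0   0   0   0   0
  1   0   0   0   7   7   7   7   7   7   7   7   7   7   7
  2   0   0   0   7   7  11  11  11  18  18  18  18  18  18
  3   0   0   0   7   7  11  11  11  18  18  18  21  21  21
  4   0   0   0   7   9  11  11  16  18  20  20  21  27  27

7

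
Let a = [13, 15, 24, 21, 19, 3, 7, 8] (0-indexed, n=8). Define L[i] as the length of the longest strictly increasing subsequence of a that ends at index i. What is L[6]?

   i    0    1    2    3    4    5    6    7
a[i]   13   15   24   21   19    3    7    8
L[i]    1    2    3    3    3    1    2    3

2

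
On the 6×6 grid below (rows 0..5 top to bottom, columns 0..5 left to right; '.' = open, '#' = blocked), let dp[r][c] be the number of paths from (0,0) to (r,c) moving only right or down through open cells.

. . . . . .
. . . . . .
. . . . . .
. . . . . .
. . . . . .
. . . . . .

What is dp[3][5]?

56

r\c   0   1   2   3   4   5
  0   1   1   1   1   1   1
  1   1   2   3   4   5   6
  2   1   3   6  10  15  21
  3   1   4  10  20  35  56
  4   1   5  15  35  70 126
  5   1   6  21  56 126 252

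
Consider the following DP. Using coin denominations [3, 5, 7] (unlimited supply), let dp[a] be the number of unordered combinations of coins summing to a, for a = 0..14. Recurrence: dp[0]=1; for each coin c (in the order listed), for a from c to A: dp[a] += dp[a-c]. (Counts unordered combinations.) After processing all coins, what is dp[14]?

2

after  coin     0     1     2     3     4     5     6     7     8     9    10    11    12    13    14
          3     1     0     0     1     0     0     1     0     0     1     0     0     1     0     0
          5     1     0     0     1     0     1     1     0     1     1     1     1     1     1     1
          7     1     0     0     1     0     1     1     1     1     1     2     1     2     2     2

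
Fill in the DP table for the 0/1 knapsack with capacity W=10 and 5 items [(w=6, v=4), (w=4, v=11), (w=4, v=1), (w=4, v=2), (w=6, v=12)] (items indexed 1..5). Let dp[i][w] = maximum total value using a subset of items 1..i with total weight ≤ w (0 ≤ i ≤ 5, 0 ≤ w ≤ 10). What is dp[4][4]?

i\w   0   1   2   3   4   5   6   7   8   9  10
  0   0   0   0   0   0   0   0   0   0   0   0
  1   0   0   0   0   0   0   4   4   4   4   4
  2   0   0   0   0  11  11  11  11  11  11  15
  3   0   0   0   0  11  11  11  11  12  12  15
  4   0   0   0   0  11  11  11  11  13  13  15
  5   0   0   0   0  11  11  12  12  13  13  23

11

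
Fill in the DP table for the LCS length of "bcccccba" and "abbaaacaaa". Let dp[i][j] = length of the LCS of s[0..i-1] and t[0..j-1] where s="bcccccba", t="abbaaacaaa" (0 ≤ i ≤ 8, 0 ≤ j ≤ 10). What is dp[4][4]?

   ''  a  b  b  a  a  a  c  a  a  a
''  0  0  0  0  0  0  0  0  0  0  0
 b  0  0  1  1  1  1  1  1  1  1  1
 c  0  0  1  1  1  1  1  2  2  2  2
 c  0  0  1  1  1  1  1  2  2  2  2
 c  0  0  1  1  1  1  1  2  2  2  2
 c  0  0  1  1  1  1  1  2  2  2  2
 c  0  0  1  1  1  1  1  2  2  2  2
 b  0  0  1  2  2  2  2  2  2  2  2
 a  0  1  1  2  3  3  3  3  3  3  3

1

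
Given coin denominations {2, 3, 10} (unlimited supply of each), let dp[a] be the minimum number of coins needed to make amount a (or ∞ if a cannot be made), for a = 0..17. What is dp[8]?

3

 a  0  1  2  3  4  5  6  7  8  9 10 11 12 13 14 15 16 17
dp  0  -  1  1  2  2  2  3  3  3  1  4  2  2  3  3  3  4
(- denotes ∞ / unreachable)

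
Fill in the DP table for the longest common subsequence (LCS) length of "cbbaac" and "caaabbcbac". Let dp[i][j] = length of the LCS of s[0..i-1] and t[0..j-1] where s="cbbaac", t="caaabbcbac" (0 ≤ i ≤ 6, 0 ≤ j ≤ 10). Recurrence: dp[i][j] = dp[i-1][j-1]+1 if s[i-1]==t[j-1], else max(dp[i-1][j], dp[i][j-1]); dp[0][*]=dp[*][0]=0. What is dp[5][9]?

   ''  c  a  a  a  b  b  c  b  a  c
''  0  0  0  0  0  0  0  0  0  0  0
 c  0  1  1  1  1  1  1  1  1  1  1
 b  0  1  1  1  1  2  2  2  2  2  2
 b  0  1  1  1  1  2  3  3  3  3  3
 a  0  1  2  2  2  2  3  3  3  4  4
 a  0  1  2  3  3  3  3  3  3  4  4
 c  0  1  2  3  3  3  3  4  4  4  5

4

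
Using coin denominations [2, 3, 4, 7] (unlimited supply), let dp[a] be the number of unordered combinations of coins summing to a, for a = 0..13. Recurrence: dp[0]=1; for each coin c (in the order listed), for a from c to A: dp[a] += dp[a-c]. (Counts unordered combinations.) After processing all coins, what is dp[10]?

after  coin     0     1     2     3     4     5     6     7     8     9    10    11    12    13
          2     1     0     1     0     1     0     1     0     1     0     1     0     1     0
          3     1     0     1     1     1     1     2     1     2     2     2     2     3     2
          4     1     0     1     1     2     1     3     2     4     3     5     4     7     5
          7     1     0     1     1     2     1     3     3     4     4     6     6     8     8

6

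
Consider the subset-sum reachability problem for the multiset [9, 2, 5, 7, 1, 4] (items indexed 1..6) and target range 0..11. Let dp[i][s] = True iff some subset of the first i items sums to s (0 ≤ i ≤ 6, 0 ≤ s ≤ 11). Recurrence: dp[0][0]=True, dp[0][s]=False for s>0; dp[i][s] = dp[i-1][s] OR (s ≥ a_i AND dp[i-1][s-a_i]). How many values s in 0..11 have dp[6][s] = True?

12

i\s   0   1   2   3   4   5   6   7   8   9  10  11
  0   T   F   F   F   F   F   F   F   F   F   F   F
  1   T   F   F   F   F   F   F   F   F   T   F   F
  2   T   F   T   F   F   F   F   F   F   T   F   T
  3   T   F   T   F   F   T   F   T   F   T   F   T
  4   T   F   T   F   F   T   F   T   F   T   F   T
  5   T   T   T   T   F   T   T   T   T   T   T   T
  6   T   T   T   T   T   T   T   T   T   T   T   T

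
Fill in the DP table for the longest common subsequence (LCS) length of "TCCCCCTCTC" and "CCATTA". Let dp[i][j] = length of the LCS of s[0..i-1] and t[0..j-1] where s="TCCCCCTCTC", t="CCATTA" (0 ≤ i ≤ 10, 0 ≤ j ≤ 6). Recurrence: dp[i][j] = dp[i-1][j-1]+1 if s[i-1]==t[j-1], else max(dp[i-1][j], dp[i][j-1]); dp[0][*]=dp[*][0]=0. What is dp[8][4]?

3

   ''  C  C  A  T  T  A
''  0  0  0  0  0  0  0
 T  0  0  0  0  1  1  1
 C  0  1  1  1  1  1  1
 C  0  1  2  2  2  2  2
 C  0  1  2  2  2  2  2
 C  0  1  2  2  2  2  2
 C  0  1  2  2  2  2  2
 T  0  1  2  2  3  3  3
 C  0  1  2  2  3  3  3
 T  0  1  2  2  3  4  4
 C  0  1  2  2  3  4  4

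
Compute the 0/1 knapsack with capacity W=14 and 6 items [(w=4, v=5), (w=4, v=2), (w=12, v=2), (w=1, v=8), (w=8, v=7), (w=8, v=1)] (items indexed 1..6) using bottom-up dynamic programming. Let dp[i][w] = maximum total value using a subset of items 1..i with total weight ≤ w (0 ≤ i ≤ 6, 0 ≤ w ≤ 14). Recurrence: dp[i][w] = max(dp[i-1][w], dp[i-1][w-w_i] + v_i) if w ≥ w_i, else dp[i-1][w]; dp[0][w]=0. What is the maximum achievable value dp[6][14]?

i\w   0   1   2   3   4   5   6   7   8   9  10  11  12  13  14
  0   0   0   0   0   0   0   0   0   0   0   0   0   0   0   0
  1   0   0   0   0   5   5   5   5   5   5   5   5   5   5   5
  2   0   0   0   0   5   5   5   5   7   7   7   7   7   7   7
  3   0   0   0   0   5   5   5   5   7   7   7   7   7   7   7
  4   0   8   8   8   8  13  13  13  13  15  15  15  15  15  15
  5   0   8   8   8   8  13  13  13  13  15  15  15  15  20  20
  6   0   8   8   8   8  13  13  13  13  15  15  15  15  20  20

20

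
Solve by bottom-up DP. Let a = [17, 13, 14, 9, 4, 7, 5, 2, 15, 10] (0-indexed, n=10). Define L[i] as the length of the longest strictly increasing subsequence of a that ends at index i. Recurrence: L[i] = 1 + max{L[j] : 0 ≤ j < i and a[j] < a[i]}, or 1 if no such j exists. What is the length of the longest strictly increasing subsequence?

   i    0    1    2    3    4    5    6    7    8    9
a[i]   17   13   14    9    4    7    5    2   15   10
L[i]    1    1    2    1    1    2    2    1    3    3

3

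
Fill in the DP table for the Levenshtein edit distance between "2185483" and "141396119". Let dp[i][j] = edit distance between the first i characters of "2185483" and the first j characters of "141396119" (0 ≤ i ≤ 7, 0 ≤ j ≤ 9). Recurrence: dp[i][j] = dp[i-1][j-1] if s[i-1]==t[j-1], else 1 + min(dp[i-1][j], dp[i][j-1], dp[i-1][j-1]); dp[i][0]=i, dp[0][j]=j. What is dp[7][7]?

   ''  1  4  1  3  9  6  1  1  9
''  0  1  2  3  4  5  6  7  8  9
 2  1  1  2  3  4  5  6  7  8  9
 1  2  1  2  2  3  4  5  6  7  8
 8  3  2  2  3  3  4  5  6  7  8
 5  4  3  3  3  4  4  5  6  7  8
 4  5  4  3  4  4  5  5  6  7  8
 8  6  5  4  4  5  5  6  6  7  8
 3  7  6  5  5  4  5  6  7  7  8

7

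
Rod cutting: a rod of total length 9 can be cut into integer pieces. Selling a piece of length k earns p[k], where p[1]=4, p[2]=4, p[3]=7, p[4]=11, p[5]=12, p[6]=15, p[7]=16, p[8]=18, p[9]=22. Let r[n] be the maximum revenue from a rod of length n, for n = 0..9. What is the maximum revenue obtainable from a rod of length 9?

   n    0    1    2    3    4    5    6    7    8    9
r[n]    0    4    8   12   16   20   24   28   32   36

36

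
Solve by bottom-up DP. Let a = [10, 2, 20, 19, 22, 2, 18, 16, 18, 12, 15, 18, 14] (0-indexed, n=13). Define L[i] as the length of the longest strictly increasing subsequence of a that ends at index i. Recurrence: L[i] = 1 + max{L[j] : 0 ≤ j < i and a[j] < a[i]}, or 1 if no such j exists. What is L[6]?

2

   i    0    1    2    3    4    5    6    7    8    9   10   11   12
a[i]   10    2   20   19   22    2   18   16   18   12   15   18   14
L[i]    1    1    2    2    3    1    2    2    3    2    3    4    3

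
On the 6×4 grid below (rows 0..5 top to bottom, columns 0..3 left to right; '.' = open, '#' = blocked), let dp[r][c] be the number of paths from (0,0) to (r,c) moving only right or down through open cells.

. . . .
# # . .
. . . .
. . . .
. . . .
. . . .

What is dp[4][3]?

r\c   0   1   2   3
  0   1   1   1   1
  1   0   0   1   2
  2   0   0   1   3
  3   0   0   1   4
  4   0   0   1   5
  5   0   0   1   6

5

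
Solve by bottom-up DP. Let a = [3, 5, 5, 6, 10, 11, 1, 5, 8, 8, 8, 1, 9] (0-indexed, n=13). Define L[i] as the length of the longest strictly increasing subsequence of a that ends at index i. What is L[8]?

4

   i    0    1    2    3    4    5    6    7    8    9   10   11   12
a[i]    3    5    5    6   10   11    1    5    8    8    8    1    9
L[i]    1    2    2    3    4    5    1    2    4    4    4    1    5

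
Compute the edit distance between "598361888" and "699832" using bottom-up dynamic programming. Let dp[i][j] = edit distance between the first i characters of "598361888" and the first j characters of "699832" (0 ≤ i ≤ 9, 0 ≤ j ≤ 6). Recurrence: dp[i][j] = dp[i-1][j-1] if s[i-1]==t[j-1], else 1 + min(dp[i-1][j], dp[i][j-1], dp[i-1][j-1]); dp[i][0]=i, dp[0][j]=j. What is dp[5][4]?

   ''  6  9  9  8  3  2
''  0  1  2  3  4  5  6
 5  1  1  2  3  4  5  6
 9  2  2  1  2  3  4  5
 8  3  3  2  2  2  3  4
 3  4  4  3  3  3  2  3
 6  5  4  4  4  4  3  3
 1  6  5  5  5  5  4  4
 8  7  6  6  6  5  5  5
 8  8  7  7  7  6  6  6
 8  9  8  8  8  7  7  7

4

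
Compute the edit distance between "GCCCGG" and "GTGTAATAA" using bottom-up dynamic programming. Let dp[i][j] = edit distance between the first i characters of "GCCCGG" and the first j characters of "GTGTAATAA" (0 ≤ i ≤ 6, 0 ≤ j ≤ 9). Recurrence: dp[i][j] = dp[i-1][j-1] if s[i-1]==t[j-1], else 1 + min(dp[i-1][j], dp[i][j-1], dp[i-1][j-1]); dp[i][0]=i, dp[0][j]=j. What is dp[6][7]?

   ''  G  T  G  T  A  A  T  A  A
''  0  1  2  3  4  5  6  7  8  9
 G  1  0  1  2  3  4  5  6  7  8
 C  2  1  1  2  3  4  5  6  7  8
 C  3  2  2  2  3  4  5  6  7  8
 C  4  3  3  3  3  4  5  6  7  8
 G  5  4  4  3  4  4  5  6  7  8
 G  6  5  5  4  4  5  5  6  7  8

6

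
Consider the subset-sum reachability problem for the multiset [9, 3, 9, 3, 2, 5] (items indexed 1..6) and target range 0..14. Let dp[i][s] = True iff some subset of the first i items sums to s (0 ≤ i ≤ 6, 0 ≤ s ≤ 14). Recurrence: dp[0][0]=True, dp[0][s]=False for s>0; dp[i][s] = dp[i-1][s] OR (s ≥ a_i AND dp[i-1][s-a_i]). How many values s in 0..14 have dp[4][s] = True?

5

i\s   0   1   2   3   4   5   6   7   8   9  10  11  12  13  14
  0   T   F   F   F   F   F   F   F   F   F   F   F   F   F   F
  1   T   F   F   F   F   F   F   F   F   T   F   F   F   F   F
  2   T   F   F   T   F   F   F   F   F   T   F   F   T   F   F
  3   T   F   F   T   F   F   F   F   F   T   F   F   T   F   F
  4   T   F   F   T   F   F   T   F   F   T   F   F   T   F   F
  5   T   F   T   T   F   T   T   F   T   T   F   T   T   F   T
  6   T   F   T   T   F   T   T   T   T   T   T   T   T   T   T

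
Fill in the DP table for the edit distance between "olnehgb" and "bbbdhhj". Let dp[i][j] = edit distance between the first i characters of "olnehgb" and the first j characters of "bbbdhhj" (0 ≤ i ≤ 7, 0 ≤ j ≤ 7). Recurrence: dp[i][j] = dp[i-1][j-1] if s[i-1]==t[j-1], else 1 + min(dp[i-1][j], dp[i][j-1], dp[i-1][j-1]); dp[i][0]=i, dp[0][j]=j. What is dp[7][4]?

7

   ''  b  b  b  d  h  h  j
''  0  1  2  3  4  5  6  7
 o  1  1  2  3  4  5  6  7
 l  2  2  2  3  4  5  6  7
 n  3  3  3  3  4  5  6  7
 e  4  4  4  4  4  5  6  7
 h  5  5  5  5  5  4  5  6
 g  6  6  6  6  6  5  5  6
 b  7  6  6  6  7  6  6  6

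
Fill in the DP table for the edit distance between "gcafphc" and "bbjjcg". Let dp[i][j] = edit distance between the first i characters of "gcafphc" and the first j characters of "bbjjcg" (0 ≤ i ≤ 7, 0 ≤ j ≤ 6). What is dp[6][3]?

6

   ''  b  b  j  j  c  g
''  0  1  2  3  4  5  6
 g  1  1  2  3  4  5  5
 c  2  2  2  3  4  4  5
 a  3  3  3  3  4  5  5
 f  4  4  4  4  4  5  6
 p  5  5  5  5  5  5  6
 h  6  6  6  6  6  6  6
 c  7  7  7  7  7  6  7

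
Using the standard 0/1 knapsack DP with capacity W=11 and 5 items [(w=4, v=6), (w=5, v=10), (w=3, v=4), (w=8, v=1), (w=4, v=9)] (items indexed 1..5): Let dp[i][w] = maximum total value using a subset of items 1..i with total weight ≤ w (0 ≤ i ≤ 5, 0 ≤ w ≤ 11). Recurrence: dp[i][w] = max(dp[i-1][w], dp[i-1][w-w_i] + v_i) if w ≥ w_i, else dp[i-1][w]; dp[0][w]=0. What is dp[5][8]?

15

i\w   0   1   2   3   4   5   6   7   8   9  10  11
  0   0   0   0   0   0   0   0   0   0   0   0   0
  1   0   0   0   0   6   6   6   6   6   6   6   6
  2   0   0   0   0   6  10  10  10  10  16  16  16
  3   0   0   0   4   6  10  10  10  14  16  16  16
  4   0   0   0   4   6  10  10  10  14  16  16  16
  5   0   0   0   4   9  10  10  13  15  19  19  19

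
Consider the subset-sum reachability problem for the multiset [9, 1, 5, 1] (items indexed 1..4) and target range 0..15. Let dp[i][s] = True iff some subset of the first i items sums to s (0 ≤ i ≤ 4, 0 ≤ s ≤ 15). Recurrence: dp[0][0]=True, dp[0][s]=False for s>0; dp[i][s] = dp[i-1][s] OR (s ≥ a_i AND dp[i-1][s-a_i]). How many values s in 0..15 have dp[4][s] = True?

i\s   0   1   2   3   4   5   6   7   8   9  10  11  12  13  14  15
  0   T   F   F   F   F   F   F   F   F   F   F   F   F   F   F   F
  1   T   F   F   F   F   F   F   F   F   T   F   F   F   F   F   F
  2   T   T   F   F   F   F   F   F   F   T   T   F   F   F   F   F
  3   T   T   F   F   F   T   T   F   F   T   T   F   F   F   T   T
  4   T   T   T   F   F   T   T   T   F   T   T   T   F   F   T   T

11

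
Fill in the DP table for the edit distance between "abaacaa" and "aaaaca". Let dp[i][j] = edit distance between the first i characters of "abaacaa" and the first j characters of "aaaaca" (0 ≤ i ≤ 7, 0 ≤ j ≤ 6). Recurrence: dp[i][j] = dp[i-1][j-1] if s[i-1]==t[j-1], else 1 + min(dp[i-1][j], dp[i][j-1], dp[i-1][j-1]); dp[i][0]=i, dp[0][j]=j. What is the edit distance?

   ''  a  a  a  a  c  a
''  0  1  2  3  4  5  6
 a  1  0  1  2  3  4  5
 b  2  1  1  2  3  4  5
 a  3  2  1  1  2  3  4
 a  4  3  2  1  1  2  3
 c  5  4  3  2  2  1  2
 a  6  5  4  3  2  2  1
 a  7  6  5  4  3  3  2

2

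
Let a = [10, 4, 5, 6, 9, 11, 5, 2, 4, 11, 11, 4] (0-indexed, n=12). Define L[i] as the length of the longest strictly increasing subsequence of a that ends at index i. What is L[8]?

   i    0    1    2    3    4    5    6    7    8    9   10   11
a[i]   10    4    5    6    9   11    5    2    4   11   11    4
L[i]    1    1    2    3    4    5    2    1    2    5    5    2

2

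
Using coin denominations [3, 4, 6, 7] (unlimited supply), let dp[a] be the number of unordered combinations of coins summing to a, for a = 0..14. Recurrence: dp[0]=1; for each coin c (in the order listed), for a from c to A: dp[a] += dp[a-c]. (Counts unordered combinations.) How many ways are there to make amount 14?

4

after  coin     0     1     2     3     4     5     6     7     8     9    10    11    12    13    14
          3     1     0     0     1     0     0     1     0     0     1     0     0     1     0     0
          4     1     0     0     1     1     0     1     1     1     1     1     1     2     1     1
          6     1     0     0     1     1     0     2     1     1     2     2     1     4     2     2
          7     1     0     0     1     1     0     2     2     1     2     3     2     4     4     4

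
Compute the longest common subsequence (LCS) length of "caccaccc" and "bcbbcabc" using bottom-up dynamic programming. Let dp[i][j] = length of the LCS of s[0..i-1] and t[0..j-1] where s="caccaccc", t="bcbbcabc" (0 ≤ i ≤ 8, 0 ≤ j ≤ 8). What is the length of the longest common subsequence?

4

   ''  b  c  b  b  c  a  b  c
''  0  0  0  0  0  0  0  0  0
 c  0  0  1  1  1  1  1  1  1
 a  0  0  1  1  1  1  2  2  2
 c  0  0  1  1  1  2  2  2  3
 c  0  0  1  1  1  2  2  2  3
 a  0  0  1  1  1  2  3  3  3
 c  0  0  1  1  1  2  3  3  4
 c  0  0  1  1  1  2  3  3  4
 c  0  0  1  1  1  2  3  3  4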